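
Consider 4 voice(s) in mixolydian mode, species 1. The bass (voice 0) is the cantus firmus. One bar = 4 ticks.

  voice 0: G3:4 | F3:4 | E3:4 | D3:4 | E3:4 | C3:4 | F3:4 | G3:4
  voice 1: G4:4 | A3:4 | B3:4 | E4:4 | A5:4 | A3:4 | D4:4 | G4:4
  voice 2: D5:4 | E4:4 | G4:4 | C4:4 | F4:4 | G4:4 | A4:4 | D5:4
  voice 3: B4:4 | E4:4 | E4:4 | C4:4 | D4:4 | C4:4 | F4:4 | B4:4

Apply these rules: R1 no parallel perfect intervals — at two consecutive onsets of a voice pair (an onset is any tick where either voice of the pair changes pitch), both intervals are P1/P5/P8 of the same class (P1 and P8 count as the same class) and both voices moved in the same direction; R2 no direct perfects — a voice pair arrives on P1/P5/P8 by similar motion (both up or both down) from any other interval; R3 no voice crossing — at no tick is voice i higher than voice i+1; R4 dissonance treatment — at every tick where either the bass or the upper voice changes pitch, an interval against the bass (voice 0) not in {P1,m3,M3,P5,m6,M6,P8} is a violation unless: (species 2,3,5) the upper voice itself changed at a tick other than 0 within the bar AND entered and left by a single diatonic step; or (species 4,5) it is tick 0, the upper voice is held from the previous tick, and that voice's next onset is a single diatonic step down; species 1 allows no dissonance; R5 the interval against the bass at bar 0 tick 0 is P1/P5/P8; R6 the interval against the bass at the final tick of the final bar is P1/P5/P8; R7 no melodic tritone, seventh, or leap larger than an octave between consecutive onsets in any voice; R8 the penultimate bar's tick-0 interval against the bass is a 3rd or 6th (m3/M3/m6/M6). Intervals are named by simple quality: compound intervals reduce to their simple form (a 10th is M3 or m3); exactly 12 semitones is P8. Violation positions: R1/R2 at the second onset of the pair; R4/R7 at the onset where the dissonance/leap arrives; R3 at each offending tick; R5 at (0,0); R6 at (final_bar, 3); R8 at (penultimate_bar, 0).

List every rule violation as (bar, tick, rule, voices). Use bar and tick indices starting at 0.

(0, 0, R3, (2, 3))
(0, 0, R5, (0, 3))
(0, 1, R3, (2, 3))
(0, 2, R3, (2, 3))
(0, 3, R3, (2, 3))
(1, 0, R1, (1, 2))
(1, 0, R2, (1, 3))
(1, 0, R2, (2, 3))
(1, 0, R4, (0, 2))
(1, 0, R4, (0, 3))
(1, 0, R7, (1,))
(1, 0, R7, (2,))
(2, 0, R3, (2, 3))
(2, 1, R3, (2, 3))
(2, 2, R3, (2, 3))
(2, 3, R3, (2, 3))
(3, 0, R2, (2, 3))
(3, 0, R3, (1, 2))
(3, 0, R4, (0, 1))
(3, 0, R4, (0, 2))
(3, 0, R4, (0, 3))
(3, 1, R3, (1, 2))
(3, 2, R3, (1, 2))
(3, 3, R3, (1, 2))
(4, 0, R2, (1, 3))
(4, 0, R3, (1, 2))
(4, 0, R3, (2, 3))
(4, 0, R4, (0, 1))
(4, 0, R4, (0, 2))
(4, 0, R4, (0, 3))
(4, 0, R7, (1,))
(4, 1, R3, (1, 2))
(4, 1, R3, (2, 3))
(4, 2, R3, (1, 2))
(4, 2, R3, (2, 3))
(4, 3, R3, (1, 2))
(4, 3, R3, (2, 3))
(5, 0, R2, (0, 3))
(5, 0, R3, (2, 3))
(5, 0, R7, (1,))
(5, 1, R3, (2, 3))
(5, 2, R3, (2, 3))
(5, 3, R3, (2, 3))
(6, 0, R1, (0, 3))
(6, 0, R2, (1, 2))
(6, 0, R3, (2, 3))
(6, 0, R8, (0, 3))
(6, 1, R3, (2, 3))
(6, 2, R3, (2, 3))
(6, 3, R3, (2, 3))
(7, 0, R1, (1, 2))
(7, 0, R2, (0, 1))
(7, 0, R2, (0, 2))
(7, 0, R3, (2, 3))
(7, 0, R7, (3,))
(7, 1, R3, (2, 3))
(7, 2, R3, (2, 3))
(7, 3, R3, (2, 3))
(7, 3, R6, (0, 3))

bar 0: v0=G3 v1=G4 v2=D5 v3=B4 downbeat M3
bar 1: v0=F3 v1=A3 v2=E4 v3=E4 downbeat M7
bar 2: v0=E3 v1=B3 v2=G4 v3=E4 downbeat P8
bar 3: v0=D3 v1=E4 v2=C4 v3=C4 downbeat m7
bar 4: v0=E3 v1=A5 v2=F4 v3=D4 downbeat m7
bar 5: v0=C3 v1=A3 v2=G4 v3=C4 downbeat P8
bar 6: v0=F3 v1=D4 v2=A4 v3=F4 downbeat P8
bar 7: v0=G3 v1=G4 v2=D5 v3=B4 downbeat M3
  -> R3 @ bar 0 tick 0 v(2, 3): D5 above B4
  -> R5 @ bar 0 tick 0 v(0, 3): opens on M3
  -> R3 @ bar 0 tick 1 v(2, 3): D5 above B4
  -> R3 @ bar 0 tick 2 v(2, 3): D5 above B4
  -> R3 @ bar 0 tick 3 v(2, 3): D5 above B4
  -> R1 @ bar 1 tick 0 v(1, 2): G4/D5 P5 -> A3/E4 P5 similar
  -> R2 @ bar 1 tick 0 v(1, 3): G4/B4 M3 -> A3/E4 P5 similar
  -> R2 @ bar 1 tick 0 v(2, 3): D5/B4 m3 -> E4/E4 P1 similar
  -> R4 @ bar 1 tick 0 v(0, 2): F3/E4 M7 untreated
  -> R4 @ bar 1 tick 0 v(0, 3): F3/E4 M7 untreated
  -> R7 @ bar 1 tick 0 v(1,): G4->A3 leap 10st
  -> R7 @ bar 1 tick 0 v(2,): D5->E4 leap 10st
  -> R3 @ bar 2 tick 0 v(2, 3): G4 above E4
  -> R3 @ bar 2 tick 1 v(2, 3): G4 above E4
  -> R3 @ bar 2 tick 2 v(2, 3): G4 above E4
  -> R3 @ bar 2 tick 3 v(2, 3): G4 above E4
  -> R2 @ bar 3 tick 0 v(2, 3): G4/E4 m3 -> C4/C4 P1 similar
  -> R3 @ bar 3 tick 0 v(1, 2): E4 above C4
  -> R4 @ bar 3 tick 0 v(0, 1): D3/E4 M2 untreated
  -> R4 @ bar 3 tick 0 v(0, 2): D3/C4 m7 untreated
  -> R4 @ bar 3 tick 0 v(0, 3): D3/C4 m7 untreated
  -> R3 @ bar 3 tick 1 v(1, 2): E4 above C4
  -> R3 @ bar 3 tick 2 v(1, 2): E4 above C4
  -> R3 @ bar 3 tick 3 v(1, 2): E4 above C4
  -> R2 @ bar 4 tick 0 v(1, 3): E4/C4 M3 -> A5/D4 P5 similar
  -> R3 @ bar 4 tick 0 v(1, 2): A5 above F4
  -> R3 @ bar 4 tick 0 v(2, 3): F4 above D4
  -> R4 @ bar 4 tick 0 v(0, 1): E3/A5 P4 untreated
  -> R4 @ bar 4 tick 0 v(0, 2): E3/F4 m2 untreated
  -> R4 @ bar 4 tick 0 v(0, 3): E3/D4 m7 untreated
  -> R7 @ bar 4 tick 0 v(1,): E4->A5 leap 17st
  -> R3 @ bar 4 tick 1 v(1, 2): A5 above F4
  -> R3 @ bar 4 tick 1 v(2, 3): F4 above D4
  -> R3 @ bar 4 tick 2 v(1, 2): A5 above F4
  -> R3 @ bar 4 tick 2 v(2, 3): F4 above D4
  -> R3 @ bar 4 tick 3 v(1, 2): A5 above F4
  -> R3 @ bar 4 tick 3 v(2, 3): F4 above D4
  -> R2 @ bar 5 tick 0 v(0, 3): E3/D4 m7 -> C3/C4 P8 similar
  -> R3 @ bar 5 tick 0 v(2, 3): G4 above C4
  -> R7 @ bar 5 tick 0 v(1,): A5->A3 leap 24st
  -> R3 @ bar 5 tick 1 v(2, 3): G4 above C4
  -> R3 @ bar 5 tick 2 v(2, 3): G4 above C4
  -> R3 @ bar 5 tick 3 v(2, 3): G4 above C4
  -> R1 @ bar 6 tick 0 v(0, 3): C3/C4 P8 -> F3/F4 P8 similar
  -> R2 @ bar 6 tick 0 v(1, 2): A3/G4 m7 -> D4/A4 P5 similar
  -> R3 @ bar 6 tick 0 v(2, 3): A4 above F4
  -> R8 @ bar 6 tick 0 v(0, 3): penult P8 not 3rd/6th
  -> R3 @ bar 6 tick 1 v(2, 3): A4 above F4
  -> R3 @ bar 6 tick 2 v(2, 3): A4 above F4
  -> R3 @ bar 6 tick 3 v(2, 3): A4 above F4
  -> R1 @ bar 7 tick 0 v(1, 2): D4/A4 P5 -> G4/D5 P5 similar
  -> R2 @ bar 7 tick 0 v(0, 1): F3/D4 M6 -> G3/G4 P8 similar
  -> R2 @ bar 7 tick 0 v(0, 2): F3/A4 M3 -> G3/D5 P5 similar
  -> R3 @ bar 7 tick 0 v(2, 3): D5 above B4
  -> R7 @ bar 7 tick 0 v(3,): F4->B4 leap 6st
  -> R3 @ bar 7 tick 1 v(2, 3): D5 above B4
  -> R3 @ bar 7 tick 2 v(2, 3): D5 above B4
  -> R3 @ bar 7 tick 3 v(2, 3): D5 above B4
  -> R6 @ bar 7 tick 3 v(0, 3): closes on M3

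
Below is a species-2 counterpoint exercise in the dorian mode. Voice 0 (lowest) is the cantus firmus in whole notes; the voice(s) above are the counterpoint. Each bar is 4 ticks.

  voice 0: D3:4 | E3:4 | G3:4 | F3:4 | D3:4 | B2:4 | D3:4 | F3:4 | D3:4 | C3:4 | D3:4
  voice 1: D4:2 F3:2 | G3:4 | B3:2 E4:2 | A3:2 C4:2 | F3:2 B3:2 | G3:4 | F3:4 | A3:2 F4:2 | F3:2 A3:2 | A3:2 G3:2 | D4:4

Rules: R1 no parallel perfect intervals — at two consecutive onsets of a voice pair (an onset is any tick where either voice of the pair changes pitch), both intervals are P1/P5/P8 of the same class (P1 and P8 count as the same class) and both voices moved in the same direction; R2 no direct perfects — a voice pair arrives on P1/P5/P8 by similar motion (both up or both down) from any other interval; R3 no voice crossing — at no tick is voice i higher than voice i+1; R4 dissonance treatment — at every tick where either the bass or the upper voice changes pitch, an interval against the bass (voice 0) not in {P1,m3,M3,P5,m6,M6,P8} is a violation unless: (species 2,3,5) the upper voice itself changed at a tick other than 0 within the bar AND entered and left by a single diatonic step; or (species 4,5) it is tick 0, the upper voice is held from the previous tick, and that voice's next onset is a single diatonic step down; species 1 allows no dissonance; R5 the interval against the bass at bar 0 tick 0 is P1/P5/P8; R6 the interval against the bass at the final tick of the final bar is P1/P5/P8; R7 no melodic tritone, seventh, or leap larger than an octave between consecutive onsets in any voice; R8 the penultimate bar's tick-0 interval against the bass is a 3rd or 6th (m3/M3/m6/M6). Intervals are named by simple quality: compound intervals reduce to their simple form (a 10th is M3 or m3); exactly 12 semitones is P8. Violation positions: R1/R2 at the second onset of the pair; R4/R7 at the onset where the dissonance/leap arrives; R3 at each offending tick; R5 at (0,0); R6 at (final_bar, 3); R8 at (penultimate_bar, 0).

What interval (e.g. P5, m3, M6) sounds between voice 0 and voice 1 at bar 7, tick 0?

voice 0=F3 voice 1=A3 -> M3

M3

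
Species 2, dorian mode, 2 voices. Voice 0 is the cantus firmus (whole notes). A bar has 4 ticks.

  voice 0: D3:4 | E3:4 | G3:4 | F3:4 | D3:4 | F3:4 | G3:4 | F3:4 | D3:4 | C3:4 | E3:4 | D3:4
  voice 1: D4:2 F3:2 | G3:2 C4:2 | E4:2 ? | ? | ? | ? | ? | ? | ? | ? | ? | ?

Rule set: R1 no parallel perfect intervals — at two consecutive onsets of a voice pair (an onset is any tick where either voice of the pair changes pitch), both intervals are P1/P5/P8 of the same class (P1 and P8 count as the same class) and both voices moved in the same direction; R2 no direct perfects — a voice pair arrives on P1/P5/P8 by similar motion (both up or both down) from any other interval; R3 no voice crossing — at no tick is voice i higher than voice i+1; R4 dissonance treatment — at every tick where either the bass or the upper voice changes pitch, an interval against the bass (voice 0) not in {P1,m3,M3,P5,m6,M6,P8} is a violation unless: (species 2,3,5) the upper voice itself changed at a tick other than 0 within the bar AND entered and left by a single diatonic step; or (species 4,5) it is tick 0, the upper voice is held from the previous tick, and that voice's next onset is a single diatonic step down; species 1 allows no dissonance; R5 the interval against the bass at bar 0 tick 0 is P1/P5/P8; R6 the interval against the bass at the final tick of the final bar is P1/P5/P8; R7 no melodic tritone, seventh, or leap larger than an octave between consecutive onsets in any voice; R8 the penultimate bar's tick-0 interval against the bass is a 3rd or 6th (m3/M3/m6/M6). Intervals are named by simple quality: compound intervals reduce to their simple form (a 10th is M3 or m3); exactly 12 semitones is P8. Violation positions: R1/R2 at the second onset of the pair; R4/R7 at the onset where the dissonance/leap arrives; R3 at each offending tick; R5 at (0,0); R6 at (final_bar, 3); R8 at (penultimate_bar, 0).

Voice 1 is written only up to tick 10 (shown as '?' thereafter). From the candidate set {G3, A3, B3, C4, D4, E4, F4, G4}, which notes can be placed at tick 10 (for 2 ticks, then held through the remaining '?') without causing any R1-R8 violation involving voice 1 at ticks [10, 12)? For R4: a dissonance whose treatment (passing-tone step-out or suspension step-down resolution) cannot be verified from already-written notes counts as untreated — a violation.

G3: legal
A3: violates R4
B3: legal
C4: violates R4
D4: legal
E4: legal
F4: violates R4
G4: legal

{B3, D4, E4, G3, G4}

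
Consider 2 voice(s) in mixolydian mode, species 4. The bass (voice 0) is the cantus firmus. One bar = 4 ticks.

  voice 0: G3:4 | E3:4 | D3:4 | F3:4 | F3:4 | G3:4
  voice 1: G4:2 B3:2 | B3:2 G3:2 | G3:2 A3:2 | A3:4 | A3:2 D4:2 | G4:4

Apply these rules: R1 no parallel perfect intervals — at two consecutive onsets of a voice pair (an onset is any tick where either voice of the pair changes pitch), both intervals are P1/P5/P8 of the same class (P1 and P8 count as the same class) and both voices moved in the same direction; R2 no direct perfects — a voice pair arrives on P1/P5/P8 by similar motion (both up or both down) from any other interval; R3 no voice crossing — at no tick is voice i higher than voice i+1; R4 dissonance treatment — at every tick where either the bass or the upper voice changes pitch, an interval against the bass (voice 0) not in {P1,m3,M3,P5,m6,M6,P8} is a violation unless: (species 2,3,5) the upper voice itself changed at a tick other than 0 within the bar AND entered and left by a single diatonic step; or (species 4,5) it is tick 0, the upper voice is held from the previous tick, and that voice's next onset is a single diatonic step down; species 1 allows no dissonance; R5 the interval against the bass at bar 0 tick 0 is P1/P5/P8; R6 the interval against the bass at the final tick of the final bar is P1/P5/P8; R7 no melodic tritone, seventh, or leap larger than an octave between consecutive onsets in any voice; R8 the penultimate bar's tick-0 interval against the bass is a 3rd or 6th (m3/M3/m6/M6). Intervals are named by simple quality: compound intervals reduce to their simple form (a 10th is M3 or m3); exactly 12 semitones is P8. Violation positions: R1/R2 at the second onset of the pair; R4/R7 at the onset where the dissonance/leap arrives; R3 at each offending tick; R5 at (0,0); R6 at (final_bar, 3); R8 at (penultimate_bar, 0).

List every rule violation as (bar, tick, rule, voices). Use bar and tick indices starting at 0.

bar 0: v0=G3 v1=G4 downbeat P8
bar 1: v0=E3 v1=B3 downbeat P5
bar 2: v0=D3 v1=G3 downbeat P4
bar 3: v0=F3 v1=A3 downbeat M3
bar 4: v0=F3 v1=A3 downbeat M3
bar 5: v0=G3 v1=G4 downbeat P8
  -> R4 @ bar 2 tick 0 v(0, 1): D3/G3 P4 untreated
  -> R2 @ bar 5 tick 0 v(0, 1): F3/D4 M6 -> G3/G4 P8 similar

(2, 0, R4, (0, 1))
(5, 0, R2, (0, 1))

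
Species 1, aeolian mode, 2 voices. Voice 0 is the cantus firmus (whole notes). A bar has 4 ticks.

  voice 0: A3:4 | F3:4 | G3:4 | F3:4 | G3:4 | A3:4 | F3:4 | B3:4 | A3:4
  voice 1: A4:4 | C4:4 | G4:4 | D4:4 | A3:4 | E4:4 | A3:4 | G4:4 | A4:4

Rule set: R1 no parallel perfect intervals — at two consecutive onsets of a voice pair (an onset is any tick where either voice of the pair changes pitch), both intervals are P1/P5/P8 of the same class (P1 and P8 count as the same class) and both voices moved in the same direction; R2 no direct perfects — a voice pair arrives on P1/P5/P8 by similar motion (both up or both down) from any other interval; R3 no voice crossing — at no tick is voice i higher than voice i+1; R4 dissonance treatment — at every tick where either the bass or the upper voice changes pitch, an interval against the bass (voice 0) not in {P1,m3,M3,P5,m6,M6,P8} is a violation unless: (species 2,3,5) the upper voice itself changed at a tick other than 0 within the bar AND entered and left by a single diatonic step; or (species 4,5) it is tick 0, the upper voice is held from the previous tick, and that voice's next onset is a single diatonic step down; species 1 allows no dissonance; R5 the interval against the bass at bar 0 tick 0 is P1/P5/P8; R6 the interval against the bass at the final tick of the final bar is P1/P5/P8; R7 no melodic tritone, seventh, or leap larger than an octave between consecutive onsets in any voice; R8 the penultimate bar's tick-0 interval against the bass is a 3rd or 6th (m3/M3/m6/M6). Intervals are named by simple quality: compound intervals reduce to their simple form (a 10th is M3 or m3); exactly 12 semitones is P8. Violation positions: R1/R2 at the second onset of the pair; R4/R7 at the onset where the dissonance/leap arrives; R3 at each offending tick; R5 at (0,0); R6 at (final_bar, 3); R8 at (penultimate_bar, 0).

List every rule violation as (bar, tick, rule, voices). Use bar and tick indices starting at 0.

bar 0: v0=A3 v1=A4 downbeat P8
bar 1: v0=F3 v1=C4 downbeat P5
bar 2: v0=G3 v1=G4 downbeat P8
bar 3: v0=F3 v1=D4 downbeat M6
bar 4: v0=G3 v1=A3 downbeat M2
bar 5: v0=A3 v1=E4 downbeat P5
bar 6: v0=F3 v1=A3 downbeat M3
bar 7: v0=B3 v1=G4 downbeat m6
bar 8: v0=A3 v1=A4 downbeat P8
  -> R2 @ bar 1 tick 0 v(0, 1): A3/A4 P8 -> F3/C4 P5 similar
  -> R2 @ bar 2 tick 0 v(0, 1): F3/C4 P5 -> G3/G4 P8 similar
  -> R4 @ bar 4 tick 0 v(0, 1): G3/A3 M2 untreated
  -> R2 @ bar 5 tick 0 v(0, 1): G3/A3 M2 -> A3/E4 P5 similar
  -> R7 @ bar 7 tick 0 v(0,): F3->B3 leap 6st
  -> R7 @ bar 7 tick 0 v(1,): A3->G4 leap 10st

(1, 0, R2, (0, 1))
(2, 0, R2, (0, 1))
(4, 0, R4, (0, 1))
(5, 0, R2, (0, 1))
(7, 0, R7, (0,))
(7, 0, R7, (1,))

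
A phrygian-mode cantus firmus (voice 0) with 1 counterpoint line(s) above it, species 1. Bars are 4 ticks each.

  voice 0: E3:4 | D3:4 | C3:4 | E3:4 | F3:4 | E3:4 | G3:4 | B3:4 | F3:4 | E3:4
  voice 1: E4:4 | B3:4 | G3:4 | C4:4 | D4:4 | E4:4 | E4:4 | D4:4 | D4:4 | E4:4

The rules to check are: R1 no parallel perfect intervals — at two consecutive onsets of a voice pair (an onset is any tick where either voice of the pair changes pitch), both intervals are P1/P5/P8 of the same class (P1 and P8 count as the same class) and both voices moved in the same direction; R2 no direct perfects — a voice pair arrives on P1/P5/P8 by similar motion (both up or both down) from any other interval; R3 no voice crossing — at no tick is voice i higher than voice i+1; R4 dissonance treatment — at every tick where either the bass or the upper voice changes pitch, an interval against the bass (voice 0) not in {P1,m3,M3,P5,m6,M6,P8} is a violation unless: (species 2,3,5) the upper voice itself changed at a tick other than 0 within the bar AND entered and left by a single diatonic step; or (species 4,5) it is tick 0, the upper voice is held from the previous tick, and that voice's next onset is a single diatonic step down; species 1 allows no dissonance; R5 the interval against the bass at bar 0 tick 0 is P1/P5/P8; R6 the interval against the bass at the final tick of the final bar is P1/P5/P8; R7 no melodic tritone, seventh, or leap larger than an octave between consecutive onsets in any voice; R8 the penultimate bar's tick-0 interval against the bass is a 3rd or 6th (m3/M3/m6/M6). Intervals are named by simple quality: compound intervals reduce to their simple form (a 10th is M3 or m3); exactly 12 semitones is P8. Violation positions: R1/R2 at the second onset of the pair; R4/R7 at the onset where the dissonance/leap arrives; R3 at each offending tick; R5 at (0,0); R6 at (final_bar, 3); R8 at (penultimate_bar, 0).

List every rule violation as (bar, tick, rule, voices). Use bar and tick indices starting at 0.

(2, 0, R2, (0, 1))
(8, 0, R7, (0,))

bar 0: v0=E3 v1=E4 downbeat P8
bar 1: v0=D3 v1=B3 downbeat M6
bar 2: v0=C3 v1=G3 downbeat P5
bar 3: v0=E3 v1=C4 downbeat m6
bar 4: v0=F3 v1=D4 downbeat M6
bar 5: v0=E3 v1=E4 downbeat P8
bar 6: v0=G3 v1=E4 downbeat M6
bar 7: v0=B3 v1=D4 downbeat m3
bar 8: v0=F3 v1=D4 downbeat M6
bar 9: v0=E3 v1=E4 downbeat P8
  -> R2 @ bar 2 tick 0 v(0, 1): D3/B3 M6 -> C3/G3 P5 similar
  -> R7 @ bar 8 tick 0 v(0,): B3->F3 leap 6st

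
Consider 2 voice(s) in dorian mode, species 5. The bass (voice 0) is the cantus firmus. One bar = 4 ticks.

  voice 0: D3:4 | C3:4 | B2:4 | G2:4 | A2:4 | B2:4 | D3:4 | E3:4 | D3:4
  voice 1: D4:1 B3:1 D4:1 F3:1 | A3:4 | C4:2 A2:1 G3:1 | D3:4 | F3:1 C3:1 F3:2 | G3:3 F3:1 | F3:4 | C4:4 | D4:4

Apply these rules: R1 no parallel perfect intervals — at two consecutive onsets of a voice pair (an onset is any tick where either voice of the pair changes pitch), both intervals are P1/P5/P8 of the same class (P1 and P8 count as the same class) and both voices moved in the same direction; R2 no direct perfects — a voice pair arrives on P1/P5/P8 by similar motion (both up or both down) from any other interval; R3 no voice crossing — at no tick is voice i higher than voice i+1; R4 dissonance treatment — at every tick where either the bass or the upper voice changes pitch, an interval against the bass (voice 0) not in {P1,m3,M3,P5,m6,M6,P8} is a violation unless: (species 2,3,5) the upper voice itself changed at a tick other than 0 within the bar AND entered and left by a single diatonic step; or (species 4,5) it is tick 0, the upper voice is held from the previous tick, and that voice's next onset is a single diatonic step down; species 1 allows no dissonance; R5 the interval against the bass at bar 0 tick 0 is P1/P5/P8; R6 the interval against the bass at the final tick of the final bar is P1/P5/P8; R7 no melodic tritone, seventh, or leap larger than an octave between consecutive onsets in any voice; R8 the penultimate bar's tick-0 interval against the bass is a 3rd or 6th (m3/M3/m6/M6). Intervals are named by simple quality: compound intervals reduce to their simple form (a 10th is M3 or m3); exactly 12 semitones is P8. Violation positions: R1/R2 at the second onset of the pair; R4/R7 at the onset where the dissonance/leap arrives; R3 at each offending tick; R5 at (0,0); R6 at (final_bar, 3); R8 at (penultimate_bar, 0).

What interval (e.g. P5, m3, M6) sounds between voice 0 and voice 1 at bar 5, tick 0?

m6

voice 0=B2 voice 1=G3 -> m6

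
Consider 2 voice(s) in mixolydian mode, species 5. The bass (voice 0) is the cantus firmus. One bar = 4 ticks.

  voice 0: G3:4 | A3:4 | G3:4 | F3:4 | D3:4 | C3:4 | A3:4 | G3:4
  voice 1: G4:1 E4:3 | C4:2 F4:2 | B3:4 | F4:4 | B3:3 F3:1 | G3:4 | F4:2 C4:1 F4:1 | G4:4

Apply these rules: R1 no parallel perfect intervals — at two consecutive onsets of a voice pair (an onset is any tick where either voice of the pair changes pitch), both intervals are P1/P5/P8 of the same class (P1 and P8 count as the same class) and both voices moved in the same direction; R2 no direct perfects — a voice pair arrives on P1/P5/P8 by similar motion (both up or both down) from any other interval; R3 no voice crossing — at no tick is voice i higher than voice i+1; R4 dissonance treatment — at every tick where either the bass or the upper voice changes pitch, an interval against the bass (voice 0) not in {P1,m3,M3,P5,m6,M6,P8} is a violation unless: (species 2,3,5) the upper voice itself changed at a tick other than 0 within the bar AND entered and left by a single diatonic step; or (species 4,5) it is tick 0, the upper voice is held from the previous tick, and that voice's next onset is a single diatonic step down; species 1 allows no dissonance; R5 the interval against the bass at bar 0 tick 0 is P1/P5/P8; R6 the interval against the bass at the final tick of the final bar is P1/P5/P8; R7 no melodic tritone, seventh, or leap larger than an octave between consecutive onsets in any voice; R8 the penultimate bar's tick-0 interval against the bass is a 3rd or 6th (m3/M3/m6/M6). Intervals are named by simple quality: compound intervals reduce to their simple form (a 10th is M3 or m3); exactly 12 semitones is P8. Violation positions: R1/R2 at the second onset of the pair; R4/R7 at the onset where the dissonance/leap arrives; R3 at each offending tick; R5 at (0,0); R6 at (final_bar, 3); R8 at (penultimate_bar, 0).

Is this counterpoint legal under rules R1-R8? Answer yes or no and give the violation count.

No (5 violations)

bar 0: v0=G3 v1=G4 (P8)
bar 1: v0=A3 v1=C4 (m3)
bar 2: v0=G3 v1=B3 (M3)
bar 3: v0=F3 v1=F4 (P8)
bar 4: v0=D3 v1=B3 (M6)
bar 5: v0=C3 v1=G3 (P5)
bar 6: v0=A3 v1=F4 (m6)
bar 7: v0=G3 v1=G4 (P8)
  R7 @ bar2.0: F4->B3 leap 6st
  R7 @ bar3.0: B3->F4 leap 6st
  R7 @ bar4.0: F4->B3 leap 6st
  R7 @ bar4.3: B3->F3 leap 6st
  R7 @ bar6.0: G3->F4 leap 10st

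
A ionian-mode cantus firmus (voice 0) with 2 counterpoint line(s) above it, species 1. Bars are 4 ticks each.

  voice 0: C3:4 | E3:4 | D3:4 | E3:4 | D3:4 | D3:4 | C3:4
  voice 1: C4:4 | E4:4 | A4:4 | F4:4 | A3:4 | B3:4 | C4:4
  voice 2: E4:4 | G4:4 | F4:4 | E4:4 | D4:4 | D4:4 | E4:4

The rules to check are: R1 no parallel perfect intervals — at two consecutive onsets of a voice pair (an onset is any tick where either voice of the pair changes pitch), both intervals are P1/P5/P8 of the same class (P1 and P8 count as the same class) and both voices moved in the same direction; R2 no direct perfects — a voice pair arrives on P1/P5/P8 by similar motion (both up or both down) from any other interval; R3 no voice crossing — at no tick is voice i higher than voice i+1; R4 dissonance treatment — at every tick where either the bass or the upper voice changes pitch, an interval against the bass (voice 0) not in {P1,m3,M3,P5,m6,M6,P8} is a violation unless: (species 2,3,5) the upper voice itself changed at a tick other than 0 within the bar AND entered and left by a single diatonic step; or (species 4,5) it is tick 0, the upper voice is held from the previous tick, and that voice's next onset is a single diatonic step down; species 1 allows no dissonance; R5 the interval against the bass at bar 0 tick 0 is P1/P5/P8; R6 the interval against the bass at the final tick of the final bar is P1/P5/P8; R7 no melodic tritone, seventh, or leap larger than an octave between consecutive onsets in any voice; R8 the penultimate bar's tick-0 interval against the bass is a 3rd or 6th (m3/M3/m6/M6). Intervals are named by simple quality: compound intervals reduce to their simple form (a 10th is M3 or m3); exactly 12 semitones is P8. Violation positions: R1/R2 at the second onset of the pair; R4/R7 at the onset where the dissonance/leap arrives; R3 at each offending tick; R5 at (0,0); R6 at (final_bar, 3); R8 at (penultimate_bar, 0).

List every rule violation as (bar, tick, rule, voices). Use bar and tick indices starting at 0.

bar 0: v0=C3 v1=C4 v2=E4 downbeat M3
bar 1: v0=E3 v1=E4 v2=G4 downbeat m3
bar 2: v0=D3 v1=A4 v2=F4 downbeat m3
bar 3: v0=E3 v1=F4 v2=E4 downbeat P8
bar 4: v0=D3 v1=A3 v2=D4 downbeat P8
bar 5: v0=D3 v1=B3 v2=D4 downbeat P8
bar 6: v0=C3 v1=C4 v2=E4 downbeat M3
  -> R5 @ bar 0 tick 0 v(0, 2): opens on M3
  -> R1 @ bar 1 tick 0 v(0, 1): C3/C4 P8 -> E3/E4 P8 similar
  -> R3 @ bar 2 tick 0 v(1, 2): A4 above F4
  -> R3 @ bar 2 tick 1 v(1, 2): A4 above F4
  -> R3 @ bar 2 tick 2 v(1, 2): A4 above F4
  -> R3 @ bar 2 tick 3 v(1, 2): A4 above F4
  -> R3 @ bar 3 tick 0 v(1, 2): F4 above E4
  -> R4 @ bar 3 tick 0 v(0, 1): E3/F4 m2 untreated
  -> R3 @ bar 3 tick 1 v(1, 2): F4 above E4
  -> R3 @ bar 3 tick 2 v(1, 2): F4 above E4
  -> R3 @ bar 3 tick 3 v(1, 2): F4 above E4
  -> R1 @ bar 4 tick 0 v(0, 2): E3/E4 P8 -> D3/D4 P8 similar
  -> R2 @ bar 4 tick 0 v(0, 1): E3/F4 m2 -> D3/A3 P5 similar
  -> R8 @ bar 5 tick 0 v(0, 2): penult P8 not 3rd/6th
  -> R6 @ bar 6 tick 3 v(0, 2): closes on M3

(0, 0, R5, (0, 2))
(1, 0, R1, (0, 1))
(2, 0, R3, (1, 2))
(2, 1, R3, (1, 2))
(2, 2, R3, (1, 2))
(2, 3, R3, (1, 2))
(3, 0, R3, (1, 2))
(3, 0, R4, (0, 1))
(3, 1, R3, (1, 2))
(3, 2, R3, (1, 2))
(3, 3, R3, (1, 2))
(4, 0, R1, (0, 2))
(4, 0, R2, (0, 1))
(5, 0, R8, (0, 2))
(6, 3, R6, (0, 2))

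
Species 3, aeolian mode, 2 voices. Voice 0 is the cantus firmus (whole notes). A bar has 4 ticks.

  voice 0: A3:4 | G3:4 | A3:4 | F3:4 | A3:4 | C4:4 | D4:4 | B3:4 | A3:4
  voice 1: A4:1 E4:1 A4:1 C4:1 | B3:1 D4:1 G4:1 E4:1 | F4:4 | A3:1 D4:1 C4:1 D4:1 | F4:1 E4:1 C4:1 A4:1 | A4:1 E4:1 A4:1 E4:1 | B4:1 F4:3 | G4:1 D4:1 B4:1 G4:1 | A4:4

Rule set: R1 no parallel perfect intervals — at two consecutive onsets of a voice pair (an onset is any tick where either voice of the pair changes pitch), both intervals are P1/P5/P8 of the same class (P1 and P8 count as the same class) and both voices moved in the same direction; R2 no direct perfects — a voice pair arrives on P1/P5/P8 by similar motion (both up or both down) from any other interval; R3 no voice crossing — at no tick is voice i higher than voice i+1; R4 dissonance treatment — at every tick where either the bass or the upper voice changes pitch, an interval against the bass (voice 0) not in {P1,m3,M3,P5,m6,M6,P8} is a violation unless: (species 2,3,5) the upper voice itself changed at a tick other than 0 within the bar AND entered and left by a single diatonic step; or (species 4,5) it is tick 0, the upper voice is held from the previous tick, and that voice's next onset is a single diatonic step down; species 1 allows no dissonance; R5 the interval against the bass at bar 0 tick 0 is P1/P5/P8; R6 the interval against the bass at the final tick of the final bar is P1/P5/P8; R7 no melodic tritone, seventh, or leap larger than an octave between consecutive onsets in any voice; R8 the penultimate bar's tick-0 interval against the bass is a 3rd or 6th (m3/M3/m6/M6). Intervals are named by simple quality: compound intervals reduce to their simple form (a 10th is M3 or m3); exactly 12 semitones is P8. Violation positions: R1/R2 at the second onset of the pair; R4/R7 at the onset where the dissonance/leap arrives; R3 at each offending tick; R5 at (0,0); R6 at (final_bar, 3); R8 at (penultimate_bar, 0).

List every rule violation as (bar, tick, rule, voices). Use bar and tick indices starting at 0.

(6, 1, R7, (1,))

bar 0: v0=A3 v1=A4 downbeat P8
bar 1: v0=G3 v1=B3 downbeat M3
bar 2: v0=A3 v1=F4 downbeat m6
bar 3: v0=F3 v1=A3 downbeat M3
bar 4: v0=A3 v1=F4 downbeat m6
bar 5: v0=C4 v1=A4 downbeat M6
bar 6: v0=D4 v1=B4 downbeat M6
bar 7: v0=B3 v1=G4 downbeat m6
bar 8: v0=A3 v1=A4 downbeat P8
  -> R7 @ bar 6 tick 1 v(1,): B4->F4 leap 6st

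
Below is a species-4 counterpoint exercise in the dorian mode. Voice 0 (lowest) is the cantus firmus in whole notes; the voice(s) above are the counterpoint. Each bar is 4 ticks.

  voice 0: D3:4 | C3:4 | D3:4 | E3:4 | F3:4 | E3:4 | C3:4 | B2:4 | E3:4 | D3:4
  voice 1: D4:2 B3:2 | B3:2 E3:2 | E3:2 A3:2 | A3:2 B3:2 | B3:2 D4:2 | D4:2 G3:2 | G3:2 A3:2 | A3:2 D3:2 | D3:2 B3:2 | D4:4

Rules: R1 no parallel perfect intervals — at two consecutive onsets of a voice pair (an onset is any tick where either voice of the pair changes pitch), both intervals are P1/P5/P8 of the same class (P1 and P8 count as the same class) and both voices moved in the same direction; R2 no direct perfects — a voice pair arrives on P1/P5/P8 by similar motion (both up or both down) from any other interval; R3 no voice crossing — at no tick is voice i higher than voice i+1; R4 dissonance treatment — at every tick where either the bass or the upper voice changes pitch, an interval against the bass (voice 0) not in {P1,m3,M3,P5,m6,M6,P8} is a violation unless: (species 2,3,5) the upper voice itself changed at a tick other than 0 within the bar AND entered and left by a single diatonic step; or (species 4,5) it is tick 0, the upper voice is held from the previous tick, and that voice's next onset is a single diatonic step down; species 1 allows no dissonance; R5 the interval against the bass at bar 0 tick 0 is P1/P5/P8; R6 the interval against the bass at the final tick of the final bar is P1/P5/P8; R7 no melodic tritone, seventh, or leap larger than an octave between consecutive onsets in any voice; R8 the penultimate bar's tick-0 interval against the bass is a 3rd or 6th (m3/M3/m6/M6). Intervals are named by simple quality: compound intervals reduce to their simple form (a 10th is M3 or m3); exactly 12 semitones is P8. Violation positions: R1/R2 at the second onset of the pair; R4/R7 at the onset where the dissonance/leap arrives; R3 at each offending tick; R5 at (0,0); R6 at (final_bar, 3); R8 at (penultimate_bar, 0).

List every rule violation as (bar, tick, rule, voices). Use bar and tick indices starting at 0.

(1, 0, R4, (0, 1))
(2, 0, R4, (0, 1))
(3, 0, R4, (0, 1))
(4, 0, R4, (0, 1))
(5, 0, R4, (0, 1))
(7, 0, R4, (0, 1))
(8, 0, R3, (0, 1))
(8, 0, R4, (0, 1))
(8, 0, R8, (0, 1))
(8, 1, R3, (0, 1))

bar 0: v0=D3 v1=D4 downbeat P8
bar 1: v0=C3 v1=B3 downbeat M7
bar 2: v0=D3 v1=E3 downbeat M2
bar 3: v0=E3 v1=A3 downbeat P4
bar 4: v0=F3 v1=B3 downbeat TT
bar 5: v0=E3 v1=D4 downbeat m7
bar 6: v0=C3 v1=G3 downbeat P5
bar 7: v0=B2 v1=A3 downbeat m7
bar 8: v0=E3 v1=D3 downbeat M2
bar 9: v0=D3 v1=D4 downbeat P8
  -> R4 @ bar 1 tick 0 v(0, 1): C3/B3 M7 untreated
  -> R4 @ bar 2 tick 0 v(0, 1): D3/E3 M2 untreated
  -> R4 @ bar 3 tick 0 v(0, 1): E3/A3 P4 untreated
  -> R4 @ bar 4 tick 0 v(0, 1): F3/B3 TT untreated
  -> R4 @ bar 5 tick 0 v(0, 1): E3/D4 m7 untreated
  -> R4 @ bar 7 tick 0 v(0, 1): B2/A3 m7 untreated
  -> R3 @ bar 8 tick 0 v(0, 1): E3 above D3
  -> R4 @ bar 8 tick 0 v(0, 1): E3/D3 M2 untreated
  -> R8 @ bar 8 tick 0 v(0, 1): penult M2 not 3rd/6th
  -> R3 @ bar 8 tick 1 v(0, 1): E3 above D3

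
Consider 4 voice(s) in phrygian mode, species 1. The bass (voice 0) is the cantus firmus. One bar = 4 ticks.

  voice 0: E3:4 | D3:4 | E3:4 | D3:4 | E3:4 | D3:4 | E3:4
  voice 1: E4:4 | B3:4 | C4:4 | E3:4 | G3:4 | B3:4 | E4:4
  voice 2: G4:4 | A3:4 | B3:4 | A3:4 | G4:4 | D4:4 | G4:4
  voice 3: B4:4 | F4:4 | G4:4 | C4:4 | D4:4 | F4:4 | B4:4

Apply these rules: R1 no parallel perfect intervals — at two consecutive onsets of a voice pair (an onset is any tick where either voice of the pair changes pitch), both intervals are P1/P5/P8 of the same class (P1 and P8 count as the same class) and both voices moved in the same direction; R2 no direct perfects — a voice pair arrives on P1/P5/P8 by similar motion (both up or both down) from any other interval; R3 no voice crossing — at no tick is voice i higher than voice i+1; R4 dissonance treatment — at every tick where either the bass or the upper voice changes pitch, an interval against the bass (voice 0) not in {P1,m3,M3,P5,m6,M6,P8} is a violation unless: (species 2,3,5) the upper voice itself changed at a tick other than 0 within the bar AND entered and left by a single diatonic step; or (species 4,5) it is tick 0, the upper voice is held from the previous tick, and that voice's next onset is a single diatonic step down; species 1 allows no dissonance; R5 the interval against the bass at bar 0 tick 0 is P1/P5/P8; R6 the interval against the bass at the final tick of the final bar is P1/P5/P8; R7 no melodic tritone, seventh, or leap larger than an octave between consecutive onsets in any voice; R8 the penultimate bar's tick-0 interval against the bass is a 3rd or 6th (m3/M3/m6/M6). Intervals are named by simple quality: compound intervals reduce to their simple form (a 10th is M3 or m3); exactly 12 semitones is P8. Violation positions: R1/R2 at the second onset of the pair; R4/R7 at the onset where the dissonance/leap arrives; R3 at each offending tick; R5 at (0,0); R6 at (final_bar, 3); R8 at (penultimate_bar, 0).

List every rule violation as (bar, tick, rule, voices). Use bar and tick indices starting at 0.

(0, 0, R5, (0, 2))
(1, 0, R2, (0, 2))
(1, 0, R3, (1, 2))
(1, 0, R7, (2,))
(1, 0, R7, (3,))
(1, 1, R3, (1, 2))
(1, 2, R3, (1, 2))
(1, 3, R3, (1, 2))
(2, 0, R1, (0, 2))
(2, 0, R2, (1, 3))
(2, 0, R3, (1, 2))
(2, 1, R3, (1, 2))
(2, 2, R3, (1, 2))
(2, 3, R3, (1, 2))
(3, 0, R1, (0, 2))
(3, 0, R4, (0, 1))
(3, 0, R4, (0, 3))
(4, 0, R2, (1, 2))
(4, 0, R2, (1, 3))
(4, 0, R3, (2, 3))
(4, 0, R4, (0, 3))
(4, 0, R7, (2,))
(4, 1, R3, (2, 3))
(4, 2, R3, (2, 3))
(4, 3, R3, (2, 3))
(5, 0, R2, (0, 2))
(5, 0, R8, (0, 2))
(6, 0, R2, (0, 1))
(6, 0, R2, (0, 3))
(6, 0, R2, (1, 3))
(6, 0, R7, (3,))
(6, 3, R6, (0, 2))

bar 0: v0=E3 v1=E4 v2=G4 v3=B4 downbeat P5
bar 1: v0=D3 v1=B3 v2=A3 v3=F4 downbeat m3
bar 2: v0=E3 v1=C4 v2=B3 v3=G4 downbeat m3
bar 3: v0=D3 v1=E3 v2=A3 v3=C4 downbeat m7
bar 4: v0=E3 v1=G3 v2=G4 v3=D4 downbeat m7
bar 5: v0=D3 v1=B3 v2=D4 v3=F4 downbeat m3
bar 6: v0=E3 v1=E4 v2=G4 v3=B4 downbeat P5
  -> R5 @ bar 0 tick 0 v(0, 2): opens on m3
  -> R2 @ bar 1 tick 0 v(0, 2): E3/G4 m3 -> D3/A3 P5 similar
  -> R3 @ bar 1 tick 0 v(1, 2): B3 above A3
  -> R7 @ bar 1 tick 0 v(2,): G4->A3 leap 10st
  -> R7 @ bar 1 tick 0 v(3,): B4->F4 leap 6st
  -> R3 @ bar 1 tick 1 v(1, 2): B3 above A3
  -> R3 @ bar 1 tick 2 v(1, 2): B3 above A3
  -> R3 @ bar 1 tick 3 v(1, 2): B3 above A3
  -> R1 @ bar 2 tick 0 v(0, 2): D3/A3 P5 -> E3/B3 P5 similar
  -> R2 @ bar 2 tick 0 v(1, 3): B3/F4 TT -> C4/G4 P5 similar
  -> R3 @ bar 2 tick 0 v(1, 2): C4 above B3
  -> R3 @ bar 2 tick 1 v(1, 2): C4 above B3
  -> R3 @ bar 2 tick 2 v(1, 2): C4 above B3
  -> R3 @ bar 2 tick 3 v(1, 2): C4 above B3
  -> R1 @ bar 3 tick 0 v(0, 2): E3/B3 P5 -> D3/A3 P5 similar
  -> R4 @ bar 3 tick 0 v(0, 1): D3/E3 M2 untreated
  -> R4 @ bar 3 tick 0 v(0, 3): D3/C4 m7 untreated
  -> R2 @ bar 4 tick 0 v(1, 2): E3/A3 P4 -> G3/G4 P8 similar
  -> R2 @ bar 4 tick 0 v(1, 3): E3/C4 m6 -> G3/D4 P5 similar
  -> R3 @ bar 4 tick 0 v(2, 3): G4 above D4
  -> R4 @ bar 4 tick 0 v(0, 3): E3/D4 m7 untreated
  -> R7 @ bar 4 tick 0 v(2,): A3->G4 leap 10st
  -> R3 @ bar 4 tick 1 v(2, 3): G4 above D4
  -> R3 @ bar 4 tick 2 v(2, 3): G4 above D4
  -> R3 @ bar 4 tick 3 v(2, 3): G4 above D4
  -> R2 @ bar 5 tick 0 v(0, 2): E3/G4 m3 -> D3/D4 P8 similar
  -> R8 @ bar 5 tick 0 v(0, 2): penult P8 not 3rd/6th
  -> R2 @ bar 6 tick 0 v(0, 1): D3/B3 M6 -> E3/E4 P8 similar
  -> R2 @ bar 6 tick 0 v(0, 3): D3/F4 m3 -> E3/B4 P5 similar
  -> R2 @ bar 6 tick 0 v(1, 3): B3/F4 TT -> E4/B4 P5 similar
  -> R7 @ bar 6 tick 0 v(3,): F4->B4 leap 6st
  -> R6 @ bar 6 tick 3 v(0, 2): closes on m3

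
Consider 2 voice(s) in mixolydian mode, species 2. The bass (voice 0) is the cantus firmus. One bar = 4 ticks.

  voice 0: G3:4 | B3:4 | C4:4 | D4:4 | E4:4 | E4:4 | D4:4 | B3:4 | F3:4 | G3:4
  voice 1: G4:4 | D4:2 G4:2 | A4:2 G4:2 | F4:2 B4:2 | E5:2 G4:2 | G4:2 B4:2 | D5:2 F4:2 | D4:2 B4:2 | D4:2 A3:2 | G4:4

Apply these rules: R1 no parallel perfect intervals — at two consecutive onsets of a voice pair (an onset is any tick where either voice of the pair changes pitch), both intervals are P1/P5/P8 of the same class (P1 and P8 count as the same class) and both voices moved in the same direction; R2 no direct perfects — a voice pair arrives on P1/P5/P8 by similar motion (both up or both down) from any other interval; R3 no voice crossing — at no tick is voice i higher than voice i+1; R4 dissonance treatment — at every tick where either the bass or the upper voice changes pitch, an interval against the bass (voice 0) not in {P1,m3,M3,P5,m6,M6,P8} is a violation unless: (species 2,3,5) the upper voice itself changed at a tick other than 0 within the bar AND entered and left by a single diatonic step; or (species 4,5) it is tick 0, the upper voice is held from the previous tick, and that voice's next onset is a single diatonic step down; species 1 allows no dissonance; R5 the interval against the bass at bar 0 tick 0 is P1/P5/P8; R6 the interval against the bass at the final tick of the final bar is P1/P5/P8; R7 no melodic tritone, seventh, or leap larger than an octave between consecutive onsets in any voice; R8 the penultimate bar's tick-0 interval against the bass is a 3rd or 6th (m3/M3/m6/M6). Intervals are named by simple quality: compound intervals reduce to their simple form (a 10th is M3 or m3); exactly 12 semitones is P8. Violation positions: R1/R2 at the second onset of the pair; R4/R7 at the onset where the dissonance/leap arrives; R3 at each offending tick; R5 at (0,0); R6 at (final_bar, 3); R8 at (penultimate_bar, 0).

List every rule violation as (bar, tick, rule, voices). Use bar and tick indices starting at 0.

(3, 2, R7, (1,))
(4, 0, R2, (0, 1))
(8, 0, R7, (0,))
(9, 0, R2, (0, 1))
(9, 0, R7, (1,))

bar 0: v0=G3 v1=G4 downbeat P8
bar 1: v0=B3 v1=D4 downbeat m3
bar 2: v0=C4 v1=A4 downbeat M6
bar 3: v0=D4 v1=F4 downbeat m3
bar 4: v0=E4 v1=E5 downbeat P8
bar 5: v0=E4 v1=G4 downbeat m3
bar 6: v0=D4 v1=D5 downbeat P8
bar 7: v0=B3 v1=D4 downbeat m3
bar 8: v0=F3 v1=D4 downbeat M6
bar 9: v0=G3 v1=G4 downbeat P8
  -> R7 @ bar 3 tick 2 v(1,): F4->B4 leap 6st
  -> R2 @ bar 4 tick 0 v(0, 1): D4/B4 M6 -> E4/E5 P8 similar
  -> R7 @ bar 8 tick 0 v(0,): B3->F3 leap 6st
  -> R2 @ bar 9 tick 0 v(0, 1): F3/A3 M3 -> G3/G4 P8 similar
  -> R7 @ bar 9 tick 0 v(1,): A3->G4 leap 10st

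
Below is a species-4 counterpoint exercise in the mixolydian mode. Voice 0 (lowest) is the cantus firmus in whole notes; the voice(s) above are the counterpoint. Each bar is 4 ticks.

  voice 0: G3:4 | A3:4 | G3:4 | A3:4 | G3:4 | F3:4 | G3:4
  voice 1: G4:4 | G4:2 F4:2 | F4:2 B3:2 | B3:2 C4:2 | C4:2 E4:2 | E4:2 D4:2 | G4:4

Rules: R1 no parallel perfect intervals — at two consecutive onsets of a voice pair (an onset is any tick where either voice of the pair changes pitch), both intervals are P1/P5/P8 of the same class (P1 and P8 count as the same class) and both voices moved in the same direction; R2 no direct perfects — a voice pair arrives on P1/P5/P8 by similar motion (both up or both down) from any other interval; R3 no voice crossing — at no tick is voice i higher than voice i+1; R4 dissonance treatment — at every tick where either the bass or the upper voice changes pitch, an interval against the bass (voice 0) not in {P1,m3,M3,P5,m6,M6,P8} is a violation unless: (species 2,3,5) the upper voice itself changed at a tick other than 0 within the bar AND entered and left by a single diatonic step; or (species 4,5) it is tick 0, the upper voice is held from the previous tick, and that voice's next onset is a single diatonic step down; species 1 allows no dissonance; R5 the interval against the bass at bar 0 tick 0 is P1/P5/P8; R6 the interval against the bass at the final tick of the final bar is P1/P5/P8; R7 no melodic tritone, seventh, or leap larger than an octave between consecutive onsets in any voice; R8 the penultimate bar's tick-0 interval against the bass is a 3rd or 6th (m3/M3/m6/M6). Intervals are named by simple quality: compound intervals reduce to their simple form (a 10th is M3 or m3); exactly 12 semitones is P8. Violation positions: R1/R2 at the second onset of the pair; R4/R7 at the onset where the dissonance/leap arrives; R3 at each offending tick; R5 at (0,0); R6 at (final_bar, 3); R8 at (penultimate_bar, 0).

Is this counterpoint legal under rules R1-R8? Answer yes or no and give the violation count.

No (6 violations)

bar 0: v0=G3 v1=G4 (P8)
bar 1: v0=A3 v1=G4 (m7)
bar 2: v0=G3 v1=F4 (m7)
bar 3: v0=A3 v1=B3 (M2)
bar 4: v0=G3 v1=C4 (P4)
bar 5: v0=F3 v1=E4 (M7)
bar 6: v0=G3 v1=G4 (P8)
  R4 @ bar2.0: G3/F4 m7 untreated
  R7 @ bar2.2: F4->B3 leap 6st
  R4 @ bar3.0: A3/B3 M2 untreated
  R4 @ bar4.0: G3/C4 P4 untreated
  R8 @ bar5.0: penult M7 not 3rd/6th
  R2 @ bar6.0: F3/D4 M6 -> G3/G4 P8 similar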